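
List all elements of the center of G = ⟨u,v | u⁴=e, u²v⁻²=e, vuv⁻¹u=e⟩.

An element z ∈ Z(G) iff z commutes with every generator.
For example u² is central: (u²)·u = u³ = u·(u²); (u²)·v = v⁻¹ = v·(u²).
Whereas u ∉ Z(G) since u·v = uv ≠ uv⁻¹ = v·u.
Checking each of the 8 elements this way gives Z(G) = {e, u²}, of order 2.

Answer: {e, u²}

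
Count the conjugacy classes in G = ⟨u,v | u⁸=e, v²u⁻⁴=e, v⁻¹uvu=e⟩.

The conjugacy classes (representative and size) are:
  [e] (size 1), [u⁷] (size 2), [u⁶] (size 2), [u³] (size 2), [u⁴] (size 1), [u²v⁻¹] (size 4), [u³v⁻¹] (size 4).
Class equation: 1 + 2 + 2 + 2 + 1 + 4 + 4 = 16 = |G|. So G has 7 conjugacy classes.

Answer: 7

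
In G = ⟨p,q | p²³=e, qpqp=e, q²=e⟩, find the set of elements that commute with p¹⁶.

⟨p¹⁶⟩ ⊆ C_G(p¹⁶) since powers of p¹⁶ commute with p¹⁶; so |C_G(p¹⁶)| ≥ |⟨p¹⁶⟩| = 23.
By orbit–stabilizer, |C_G(p¹⁶)| = |G| / |conj. class of p¹⁶| = 46 / 2 = 23.
The 23 elements commuting with p¹⁶ are {e, p, p², p³, p⁴, p⁵, p⁶, p⁷, p⁸, p⁹, p¹⁰, p¹¹, p¹², p¹³, p¹⁴, p¹⁵, p¹⁶, p¹⁷, p¹⁸, p¹⁹, p²⁰, p²¹, p²²}.

Answer: {e, p, p², p³, p⁴, p⁵, p⁶, p⁷, p⁸, p⁹, p¹⁰, p¹¹, p¹², p¹³, p¹⁴, p¹⁵, p¹⁶, p¹⁷, p¹⁸, p¹⁹, p²⁰, p²¹, p²²}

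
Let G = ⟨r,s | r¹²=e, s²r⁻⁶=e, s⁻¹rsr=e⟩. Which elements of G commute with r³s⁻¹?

⟨r³s⁻¹⟩ ⊆ C_G(r³s⁻¹) since powers of r³s⁻¹ commute with r³s⁻¹; so |C_G(r³s⁻¹)| ≥ |⟨r³s⁻¹⟩| = 4.
By orbit–stabilizer, |C_G(r³s⁻¹)| = |G| / |conj. class of r³s⁻¹| = 24 / 6 = 4.
The 4 elements commuting with r³s⁻¹ are {e, r⁶, r³s, r³s⁻¹}.

Answer: {e, r⁶, r³s, r³s⁻¹}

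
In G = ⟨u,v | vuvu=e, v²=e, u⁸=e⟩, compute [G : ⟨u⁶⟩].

First find ord(u⁶) by computing successive powers:
  (u⁶)¹ = u⁶, (u⁶)² = u⁴, (u⁶)³ = u², (u⁶)⁴ = e.
So |⟨u⁶⟩| = ord(u⁶) = 4. With |G| = 16, by Lagrange [G : ⟨u⁶⟩] = 16/4 = 4.

Answer: 4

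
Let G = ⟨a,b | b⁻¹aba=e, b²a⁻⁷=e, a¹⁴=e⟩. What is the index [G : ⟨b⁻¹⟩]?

First find ord(b⁻¹) by computing successive powers:
  (b⁻¹)¹ = b⁻¹, (b⁻¹)² = a⁷, (b⁻¹)³ = b, (b⁻¹)⁴ = e.
So |⟨b⁻¹⟩| = ord(b⁻¹) = 4. With |G| = 28, by Lagrange [G : ⟨b⁻¹⟩] = 28/4 = 7.

Answer: 7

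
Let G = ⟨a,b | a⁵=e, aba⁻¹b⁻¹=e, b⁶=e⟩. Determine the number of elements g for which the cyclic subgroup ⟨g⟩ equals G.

G is cyclic of order 30. An element generates G iff its order is 30, and a cyclic group of order 30 has exactly φ(30) = 8 such elements.

Answer: 8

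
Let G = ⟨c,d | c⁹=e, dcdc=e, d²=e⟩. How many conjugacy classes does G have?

The conjugacy classes (representative and size) are:
  [e] (size 1), [c⁸] (size 2), [c⁷] (size 2), [c⁶] (size 2), [c⁵] (size 2), [c⁴d] (size 9).
Class equation: 1 + 2 + 2 + 2 + 2 + 9 = 18 = |G|. So G has 6 conjugacy classes.

Answer: 6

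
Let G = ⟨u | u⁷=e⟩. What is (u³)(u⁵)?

Compute (u³) · (u⁵) by multiplying left to right and reducing via the relations at each step:
  (u³) · u⁵ = u

Answer: u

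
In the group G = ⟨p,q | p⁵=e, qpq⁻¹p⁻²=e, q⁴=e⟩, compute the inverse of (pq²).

The order of (pq²) is 2 (smallest k with (pq²)ᵏ = e), so (pq²)⁻¹ = (pq²)¹ = pq².
Check: (pq²) · (pq²) → (pq²) · p = q²;   (q²) · q² = e, giving e as required.

Answer: pq²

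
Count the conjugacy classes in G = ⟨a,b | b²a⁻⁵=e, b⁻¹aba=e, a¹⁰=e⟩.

The conjugacy classes (representative and size) are:
  [e] (size 1), [a] (size 2), [a⁸] (size 2), [a⁷] (size 2), [a⁴] (size 2), [a⁵] (size 1), [a⁴b] (size 5), [a²b⁻¹] (size 5).
Class equation: 1 + 2 + 2 + 2 + 2 + 1 + 5 + 5 = 20 = |G|. So G has 8 conjugacy classes.

Answer: 8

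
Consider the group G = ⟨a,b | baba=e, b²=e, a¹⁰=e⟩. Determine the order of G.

Enumerate words in the generators, reducing via the relations: the distinct elements are
  {a, b, e, ab, a², a³, a⁴, a⁵, a⁶, a⁷, a⁸, a⁹, a²b, a³b, a⁴b, a⁵b, a⁶b, a⁷b, a⁸b, a⁹b}.
No further products give new elements, so |G| = 20.

Answer: 20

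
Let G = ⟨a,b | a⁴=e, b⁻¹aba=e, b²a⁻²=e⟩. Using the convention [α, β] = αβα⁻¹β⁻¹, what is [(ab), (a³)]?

[(ab), (a³)] = (ab)·(a³)·(ab)⁻¹·(a³)⁻¹.
  (ab) · (a³) = b⁻¹
  (b⁻¹) · (ab⁻¹) = a
  a · a = a²

Answer: a²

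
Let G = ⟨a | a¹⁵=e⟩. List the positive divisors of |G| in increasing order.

|G| = 15 = 3 · 5. By Lagrange's theorem the order of any subgroup divides 15; the divisors of 15 are 1, 3, 5, 15.

Answer: 1, 3, 5, 15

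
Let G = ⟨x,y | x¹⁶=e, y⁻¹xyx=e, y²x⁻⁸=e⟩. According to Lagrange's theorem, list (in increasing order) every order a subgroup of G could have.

|G| = 32 = 2⁵. By Lagrange's theorem the order of any subgroup divides 32; the divisors of 32 are 1, 2, 4, 8, 16, 32.

Answer: 1, 2, 4, 8, 16, 32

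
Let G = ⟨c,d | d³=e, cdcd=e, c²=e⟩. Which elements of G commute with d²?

⟨d²⟩ ⊆ C_G(d²) since powers of d² commute with d²; so |C_G(d²)| ≥ |⟨d²⟩| = 3.
By orbit–stabilizer, |C_G(d²)| = |G| / |conj. class of d²| = 6 / 2 = 3.
The 3 elements commuting with d² are {e, d, d²}.

Answer: {e, d, d²}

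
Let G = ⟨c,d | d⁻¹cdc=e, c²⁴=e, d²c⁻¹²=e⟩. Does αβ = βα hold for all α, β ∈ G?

c·d = cd but d·c = c¹¹d⁻¹, so c·d ≠ d·c and G is not abelian.

Answer: No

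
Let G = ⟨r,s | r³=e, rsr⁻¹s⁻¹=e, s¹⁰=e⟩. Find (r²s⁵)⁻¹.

The order of (r²s⁵) is 6 (smallest k with (r²s⁵)ᵏ = e), so (r²s⁵)⁻¹ = (r²s⁵)⁵ = rs⁵.
Check: (r²s⁵) · (rs⁵) → (r²s⁵) · r = s⁵;   (s⁵) · s⁵ = e, giving e as required.

Answer: rs⁵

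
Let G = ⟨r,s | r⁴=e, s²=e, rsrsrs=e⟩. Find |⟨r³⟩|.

|⟨r³⟩| equals the order of r³. Compute successive powers until reaching e:
  (r³)¹ = r³, (r³)² = r², (r³)³ = r, (r³)⁴ = e.
The smallest positive k with (r³)ᵏ = e is 4, so |⟨r³⟩| = 4.

Answer: 4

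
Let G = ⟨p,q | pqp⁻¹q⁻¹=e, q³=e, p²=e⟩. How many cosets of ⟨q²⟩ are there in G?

First find ord(q²) by computing successive powers:
  (q²)¹ = q², (q²)² = q, (q²)³ = e.
So |⟨q²⟩| = ord(q²) = 3. With |G| = 6, by Lagrange [G : ⟨q²⟩] = 6/3 = 2.

Answer: 2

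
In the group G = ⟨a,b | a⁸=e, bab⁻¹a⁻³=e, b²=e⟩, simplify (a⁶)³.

Compute successive powers of (a⁶), reducing at each step:
  (a⁶)²: (a⁶) · a⁶ = a⁴
  (a⁶)³: (a⁴) · a⁶ = a²

Answer: a²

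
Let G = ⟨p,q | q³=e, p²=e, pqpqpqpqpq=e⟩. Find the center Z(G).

An element z ∈ Z(G) iff z commutes with every generator.
For example e is central: e·p = p = p·e; e·q = q = q·e.
Whereas p ∉ Z(G) since p·q = pq ≠ qp = q·p.
Checking each of the 60 elements this way gives Z(G) = {e}, of order 1.

Answer: {e}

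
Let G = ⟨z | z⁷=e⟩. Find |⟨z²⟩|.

|⟨z²⟩| equals the order of z². Compute successive powers until reaching e:
  (z²)¹ = z², (z²)² = z⁴, (z²)³ = z⁶, (z²)⁴ = z, (z²)⁵ = z³, (z²)⁶ = z⁵, (z²)⁷ = e.
The smallest positive k with (z²)ᵏ = e is 7, so |⟨z²⟩| = 7.

Answer: 7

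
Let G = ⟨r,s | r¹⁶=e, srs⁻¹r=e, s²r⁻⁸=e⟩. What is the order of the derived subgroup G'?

G' = [G, G] is generated by all commutators. The generator-pair commutators are: [r, s] = r².
The subgroup they normally generate is {e, r², r⁴, r⁶, r⁸, r¹⁰, r¹², r¹⁴}, of order 8.
Check: |G/G'| = 32/8 = 4 is the order of the abelianisation.

Answer: 8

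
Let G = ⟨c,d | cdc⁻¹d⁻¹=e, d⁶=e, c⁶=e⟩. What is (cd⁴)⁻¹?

The order of (cd⁴) is 6 (smallest k with (cd⁴)ᵏ = e), so (cd⁴)⁻¹ = (cd⁴)⁵ = c⁵d².
Check: (cd⁴) · (c⁵d²) → (cd⁴) · c⁵ = d⁴;   (d⁴) · d² = e, giving e as required.

Answer: c⁵d²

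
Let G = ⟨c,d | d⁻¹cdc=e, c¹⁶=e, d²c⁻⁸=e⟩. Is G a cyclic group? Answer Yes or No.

Every cyclic group is abelian. But c·d = cd while d·c = c⁷d⁻¹, so c·d ≠ d·c and G is not abelian. Hence G is not cyclic.

Answer: No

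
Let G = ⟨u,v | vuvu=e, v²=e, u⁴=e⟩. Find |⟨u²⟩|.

|⟨u²⟩| equals the order of u². Compute successive powers until reaching e:
  (u²)¹ = u², (u²)² = e.
The smallest positive k with (u²)ᵏ = e is 2, so |⟨u²⟩| = 2.

Answer: 2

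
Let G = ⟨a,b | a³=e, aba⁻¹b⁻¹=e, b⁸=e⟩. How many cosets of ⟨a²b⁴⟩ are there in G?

First find ord(a²b⁴) by computing successive powers:
  (a²b⁴)¹ = a²b⁴, (a²b⁴)² = a, (a²b⁴)³ = b⁴, (a²b⁴)⁴ = a², (a²b⁴)⁵ = ab⁴, (a²b⁴)⁶ = e.
So |⟨a²b⁴⟩| = ord(a²b⁴) = 6. With |G| = 24, by Lagrange [G : ⟨a²b⁴⟩] = 24/6 = 4.

Answer: 4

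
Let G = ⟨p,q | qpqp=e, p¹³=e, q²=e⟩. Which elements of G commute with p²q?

⟨p²q⟩ ⊆ C_G(p²q) since powers of p²q commute with p²q; so |C_G(p²q)| ≥ |⟨p²q⟩| = 2.
By orbit–stabilizer, |C_G(p²q)| = |G| / |conj. class of p²q| = 26 / 13 = 2.
The 2 elements commuting with p²q are {e, p²q}.

Answer: {e, p²q}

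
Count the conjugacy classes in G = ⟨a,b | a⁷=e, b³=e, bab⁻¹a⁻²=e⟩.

The conjugacy classes (representative and size) are:
  [e] (size 1), [a²] (size 3), [a⁵] (size 3), [b] (size 7), [b²] (size 7).
Class equation: 1 + 3 + 3 + 7 + 7 = 21 = |G|. So G has 5 conjugacy classes.

Answer: 5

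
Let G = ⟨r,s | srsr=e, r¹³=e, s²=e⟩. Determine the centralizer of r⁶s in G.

⟨r⁶s⟩ ⊆ C_G(r⁶s) since powers of r⁶s commute with r⁶s; so |C_G(r⁶s)| ≥ |⟨r⁶s⟩| = 2.
By orbit–stabilizer, |C_G(r⁶s)| = |G| / |conj. class of r⁶s| = 26 / 13 = 2.
The 2 elements commuting with r⁶s are {e, r⁶s}.

Answer: {e, r⁶s}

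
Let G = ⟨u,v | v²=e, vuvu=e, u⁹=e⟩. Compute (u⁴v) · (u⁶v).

Compute (u⁴v) · (u⁶v) by multiplying left to right and reducing via the relations at each step:
  (u⁴v) · u⁶ = u⁷v
  (u⁷v) · v = u⁷

Answer: u⁷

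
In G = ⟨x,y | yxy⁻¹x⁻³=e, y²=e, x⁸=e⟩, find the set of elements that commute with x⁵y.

⟨x⁵y⟩ ⊆ C_G(x⁵y) since powers of x⁵y commute with x⁵y; so |C_G(x⁵y)| ≥ |⟨x⁵y⟩| = 4.
By orbit–stabilizer, |C_G(x⁵y)| = |G| / |conj. class of x⁵y| = 16 / 4 = 4.
The 4 elements commuting with x⁵y are {e, x⁴, xy, x⁵y}.

Answer: {e, x⁴, xy, x⁵y}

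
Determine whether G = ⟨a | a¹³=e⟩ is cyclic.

|G| = 13. The element a has order 13 (its powers give 13 distinct elements), so ⟨a⟩ = G and G is cyclic.

Answer: Yes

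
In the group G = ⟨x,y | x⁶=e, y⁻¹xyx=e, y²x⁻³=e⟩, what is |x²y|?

Compute successive powers until reaching e:
  (x²y)¹ = x²y, (x²y)² = x³, (x²y)³ = x²y⁻¹, (x²y)⁴ = e.
The smallest positive k with (x²y)ᵏ = e is 4.

Answer: 4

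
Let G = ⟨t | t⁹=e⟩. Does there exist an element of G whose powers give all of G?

|G| = 9. The element t has order 9 (its powers give 9 distinct elements), so ⟨t⟩ = G and G is cyclic.

Answer: Yes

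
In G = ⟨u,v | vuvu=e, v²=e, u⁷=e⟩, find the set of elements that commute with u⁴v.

⟨u⁴v⟩ ⊆ C_G(u⁴v) since powers of u⁴v commute with u⁴v; so |C_G(u⁴v)| ≥ |⟨u⁴v⟩| = 2.
By orbit–stabilizer, |C_G(u⁴v)| = |G| / |conj. class of u⁴v| = 14 / 7 = 2.
The 2 elements commuting with u⁴v are {e, u⁴v}.

Answer: {e, u⁴v}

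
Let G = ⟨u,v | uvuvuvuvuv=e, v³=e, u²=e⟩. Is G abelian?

u·v = uv but v·u = vu, so u·v ≠ v·u and G is not abelian.

Answer: No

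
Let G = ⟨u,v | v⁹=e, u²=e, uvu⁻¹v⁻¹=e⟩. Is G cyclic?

|G| = 18. The element uv has order 18 (its powers give 18 distinct elements), so ⟨uv⟩ = G and G is cyclic.

Answer: Yes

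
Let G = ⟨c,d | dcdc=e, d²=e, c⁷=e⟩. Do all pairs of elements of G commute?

c·d = cd but d·c = c⁶d, so c·d ≠ d·c and G is not abelian.

Answer: No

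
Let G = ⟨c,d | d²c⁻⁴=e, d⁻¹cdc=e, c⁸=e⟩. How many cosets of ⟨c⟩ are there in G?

First find ord(c) by computing successive powers:
  c¹ = c, c² = c², c³ = c³, c⁴ = c⁴, c⁵ = c⁵, c⁶ = c⁶, c⁷ = c⁷, c⁸ = e.
So |⟨c⟩| = ord(c) = 8. With |G| = 16, by Lagrange [G : ⟨c⟩] = 16/8 = 2.

Answer: 2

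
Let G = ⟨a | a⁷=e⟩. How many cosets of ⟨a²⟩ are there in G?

First find ord(a²) by computing successive powers:
  (a²)¹ = a², (a²)² = a⁴, (a²)³ = a⁶, (a²)⁴ = a, (a²)⁵ = a³, (a²)⁶ = a⁵, (a²)⁷ = e.
So |⟨a²⟩| = ord(a²) = 7. With |G| = 7, by Lagrange [G : ⟨a²⟩] = 7/7 = 1.

Answer: 1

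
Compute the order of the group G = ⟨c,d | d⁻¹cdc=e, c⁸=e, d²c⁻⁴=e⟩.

Enumerate words in the generators, reducing via the relations: the distinct elements are
  {c, d, e, cd, c², c³, c⁴, c⁵, c⁶, c⁷, c²d, c³d, d⁻¹, cd⁻¹, c²d⁻¹, c³d⁻¹}.
No further products give new elements, so |G| = 16.

Answer: 16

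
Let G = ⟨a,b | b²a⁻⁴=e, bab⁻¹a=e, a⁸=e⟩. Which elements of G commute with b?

⟨b⟩ ⊆ C_G(b) since powers of b commute with b; so |C_G(b)| ≥ |⟨b⟩| = 4.
By orbit–stabilizer, |C_G(b)| = |G| / |conj. class of b| = 16 / 4 = 4.
The 4 elements commuting with b are {e, a⁴, b, b⁻¹}.

Answer: {e, a⁴, b, b⁻¹}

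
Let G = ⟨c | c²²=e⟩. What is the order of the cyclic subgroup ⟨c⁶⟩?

|⟨c⁶⟩| equals the order of c⁶. Compute successive powers until reaching e:
  (c⁶)¹ = c⁶, (c⁶)² = c¹², (c⁶)³ = c¹⁸, (c⁶)⁴ = c², (c⁶)⁵ = c⁸, (c⁶)⁶ = c¹⁴, (c⁶)⁷ = c²⁰, (c⁶)⁸ = c⁴, (c⁶)⁹ = c¹⁰, (c⁶)¹⁰ = c¹⁶, (c⁶)¹¹ = e.
The smallest positive k with (c⁶)ᵏ = e is 11, so |⟨c⁶⟩| = 11.

Answer: 11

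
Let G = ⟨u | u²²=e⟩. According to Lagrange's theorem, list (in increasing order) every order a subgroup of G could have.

|G| = 22 = 2 · 11. By Lagrange's theorem the order of any subgroup divides 22; the divisors of 22 are 1, 2, 11, 22.

Answer: 1, 2, 11, 22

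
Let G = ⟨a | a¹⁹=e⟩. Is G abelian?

G has a single generator, so G is cyclic and hence abelian.

Answer: Yes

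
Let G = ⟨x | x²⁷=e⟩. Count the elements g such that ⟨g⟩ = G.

G is cyclic of order 27. An element generates G iff its order is 27, and a cyclic group of order 27 has exactly φ(27) = 18 such elements.

Answer: 18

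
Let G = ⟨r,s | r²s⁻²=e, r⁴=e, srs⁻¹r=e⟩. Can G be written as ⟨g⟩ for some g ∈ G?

Every cyclic group is abelian. But r·s = rs while s·r = rs⁻¹, so r·s ≠ s·r and G is not abelian. Hence G is not cyclic.

Answer: No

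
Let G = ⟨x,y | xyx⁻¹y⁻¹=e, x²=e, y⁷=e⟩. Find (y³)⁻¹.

The order of (y³) is 7 (smallest k with (y³)ᵏ = e), so (y³)⁻¹ = (y³)⁶ = y⁴.
Check: (y³) · (y⁴) → (y³) · y⁴ = e, giving e as required.

Answer: y⁴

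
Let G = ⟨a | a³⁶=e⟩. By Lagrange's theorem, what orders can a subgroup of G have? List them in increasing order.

|G| = 36 = 2² · 3². By Lagrange's theorem the order of any subgroup divides 36; the divisors of 36 are 1, 2, 3, 4, 6, 9, 12, 18, 36.

Answer: 1, 2, 3, 4, 6, 9, 12, 18, 36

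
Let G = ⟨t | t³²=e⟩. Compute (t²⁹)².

Compute successive powers of (t²⁹), reducing at each step:
  (t²⁹)²: (t²⁹) · t²⁹ = t²⁶

Answer: t²⁶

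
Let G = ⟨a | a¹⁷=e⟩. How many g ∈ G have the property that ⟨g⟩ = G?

G is cyclic of order 17. An element generates G iff its order is 17, and a cyclic group of order 17 has exactly φ(17) = 16 such elements.

Answer: 16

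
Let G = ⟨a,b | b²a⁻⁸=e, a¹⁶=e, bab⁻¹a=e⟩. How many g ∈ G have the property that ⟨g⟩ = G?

⟨g⟩ = G would require ord(g) = |G| = 32, but the maximum element order in G is 16 < 32. So G is not cyclic and no single element generates it: the count is 0.

Answer: 0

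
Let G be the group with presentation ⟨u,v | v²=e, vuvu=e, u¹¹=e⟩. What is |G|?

Enumerate words in the generators, reducing via the relations: the distinct elements are
  {e, u, v, uv, u², u³, u⁴, u⁵, u⁶, u⁷, u⁸, u⁹, u²v, u³v, u¹⁰, u⁴v, u⁵v, u⁶v, u⁷v, u⁸v, u⁹v, u¹⁰v}.
No further products give new elements, so |G| = 22.

Answer: 22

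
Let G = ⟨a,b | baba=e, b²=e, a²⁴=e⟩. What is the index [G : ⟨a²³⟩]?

First find ord(a²³) by computing successive powers:
  (a²³)¹ = a²³, (a²³)² = a²², (a²³)³ = a²¹, (a²³)⁴ = a²⁰, (a²³)⁵ = a¹⁹, (a²³)⁶ = a¹⁸, (a²³)⁷ = a¹⁷, (a²³)⁸ = a¹⁶, (a²³)⁹ = a¹⁵, (a²³)¹⁰ = a¹⁴, (a²³)¹¹ = a¹³, (a²³)¹² = a¹², (a²³)¹³ = a¹¹, (a²³)¹⁴ = a¹⁰, (a²³)¹⁵ = a⁹, (a²³)¹⁶ = a⁸, (a²³)¹⁷ = a⁷, (a²³)¹⁸ = a⁶, (a²³)¹⁹ = a⁵, (a²³)²⁰ = a⁴, (a²³)²¹ = a³, (a²³)²² = a², (a²³)²³ = a, (a²³)²⁴ = e.
So |⟨a²³⟩| = ord(a²³) = 24. With |G| = 48, by Lagrange [G : ⟨a²³⟩] = 48/24 = 2.

Answer: 2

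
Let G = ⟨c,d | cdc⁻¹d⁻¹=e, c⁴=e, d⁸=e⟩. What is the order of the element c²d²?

Compute successive powers until reaching e:
  (c²d²)¹ = c²d², (c²d²)² = d⁴, (c²d²)³ = c²d⁶, (c²d²)⁴ = e.
The smallest positive k with (c²d²)ᵏ = e is 4.

Answer: 4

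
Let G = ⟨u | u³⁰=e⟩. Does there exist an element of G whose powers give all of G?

|G| = 30. The element u has order 30 (its powers give 30 distinct elements), so ⟨u⟩ = G and G is cyclic.

Answer: Yes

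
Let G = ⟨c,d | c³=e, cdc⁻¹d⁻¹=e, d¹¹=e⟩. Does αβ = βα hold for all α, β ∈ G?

Each pair of generators commutes: c·d = cd = d·c. Since the generators pairwise commute, every element of G commutes with every other, so G is abelian.

Answer: Yes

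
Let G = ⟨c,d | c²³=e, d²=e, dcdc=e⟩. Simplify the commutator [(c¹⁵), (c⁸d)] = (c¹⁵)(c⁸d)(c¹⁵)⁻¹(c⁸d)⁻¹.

[(c¹⁵), (c⁸d)] = (c¹⁵)·(c⁸d)·(c¹⁵)⁻¹·(c⁸d)⁻¹.
  (c¹⁵) · (c⁸d) = d
  d · (c⁸) = c¹⁵d
  (c¹⁵d) · (c⁸d) = c⁷

Answer: c⁷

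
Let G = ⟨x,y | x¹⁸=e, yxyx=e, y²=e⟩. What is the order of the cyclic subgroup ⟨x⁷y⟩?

|⟨x⁷y⟩| equals the order of x⁷y. Compute successive powers until reaching e:
  (x⁷y)¹ = x⁷y, (x⁷y)² = e.
The smallest positive k with (x⁷y)ᵏ = e is 2, so |⟨x⁷y⟩| = 2.

Answer: 2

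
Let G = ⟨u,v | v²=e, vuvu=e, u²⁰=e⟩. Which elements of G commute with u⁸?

⟨u⁸⟩ ⊆ C_G(u⁸) since powers of u⁸ commute with u⁸; so |C_G(u⁸)| ≥ |⟨u⁸⟩| = 5.
By orbit–stabilizer, |C_G(u⁸)| = |G| / |conj. class of u⁸| = 40 / 2 = 20.
The 20 elements commuting with u⁸ are {e, u, u², u³, u⁴, u⁵, u⁶, u⁷, u⁸, u⁹, u¹⁰, u¹¹, u¹², u¹³, u¹⁴, u¹⁵, u¹⁶, u¹⁷, u¹⁸, u¹⁹}.

Answer: {e, u, u², u³, u⁴, u⁵, u⁶, u⁷, u⁸, u⁹, u¹⁰, u¹¹, u¹², u¹³, u¹⁴, u¹⁵, u¹⁶, u¹⁷, u¹⁸, u¹⁹}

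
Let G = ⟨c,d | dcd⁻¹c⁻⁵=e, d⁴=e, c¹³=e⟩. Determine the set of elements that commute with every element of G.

An element z ∈ Z(G) iff z commutes with every generator.
For example e is central: e·c = c = c·e; e·d = d = d·e.
Whereas c ∉ Z(G) since c·d = cd ≠ c⁵d = d·c.
Checking each of the 52 elements this way gives Z(G) = {e}, of order 1.

Answer: {e}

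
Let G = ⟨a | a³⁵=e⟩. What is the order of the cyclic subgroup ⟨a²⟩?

|⟨a²⟩| equals the order of a². Compute successive powers until reaching e:
  (a²)¹ = a², (a²)² = a⁴, (a²)³ = a⁶, (a²)⁴ = a⁸, (a²)⁵ = a¹⁰, (a²)⁶ = a¹², (a²)⁷ = a¹⁴, (a²)⁸ = a¹⁶, (a²)⁹ = a¹⁸, (a²)¹⁰ = a²⁰, (a²)¹¹ = a²², (a²)¹² = a²⁴, (a²)¹³ = a²⁶, (a²)¹⁴ = a²⁸, (a²)¹⁵ = a³⁰, (a²)¹⁶ = a³², (a²)¹⁷ = a³⁴, (a²)¹⁸ = a, (a²)¹⁹ = a³, (a²)²⁰ = a⁵, (a²)²¹ = a⁷, (a²)²² = a⁹, (a²)²³ = a¹¹, (a²)²⁴ = a¹³, (a²)²⁵ = a¹⁵, (a²)²⁶ = a¹⁷, (a²)²⁷ = a¹⁹, (a²)²⁸ = a²¹, (a²)²⁹ = a²³, (a²)³⁰ = a²⁵, (a²)³¹ = a²⁷, (a²)³² = a²⁹, (a²)³³ = a³¹, (a²)³⁴ = a³³, (a²)³⁵ = e.
The smallest positive k with (a²)ᵏ = e is 35, so |⟨a²⟩| = 35.

Answer: 35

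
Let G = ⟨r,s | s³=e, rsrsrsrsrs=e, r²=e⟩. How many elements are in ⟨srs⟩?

|⟨srs⟩| equals the order of srs. Compute successive powers until reaching e:
  (srs)¹ = srs, (srs)² = srs²rs, (srs)³ = s²rsrs², (srs)⁴ = s²rs², (srs)⁵ = e.
The smallest positive k with (srs)ᵏ = e is 5, so |⟨srs⟩| = 5.

Answer: 5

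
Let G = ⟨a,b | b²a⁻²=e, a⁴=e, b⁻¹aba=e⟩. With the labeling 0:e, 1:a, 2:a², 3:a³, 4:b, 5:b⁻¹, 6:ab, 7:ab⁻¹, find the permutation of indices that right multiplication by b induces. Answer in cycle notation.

(0 4 2 5)(1 6 3 7)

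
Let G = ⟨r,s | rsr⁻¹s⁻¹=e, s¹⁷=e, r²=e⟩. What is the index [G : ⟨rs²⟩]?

First find ord(rs²) by computing successive powers:
  (rs²)¹ = rs², (rs²)² = s⁴, (rs²)³ = rs⁶, (rs²)⁴ = s⁸, (rs²)⁵ = rs¹⁰, (rs²)⁶ = s¹², (rs²)⁷ = rs¹⁴, (rs²)⁸ = s¹⁶, (rs²)⁹ = rs, (rs²)¹⁰ = s³, (rs²)¹¹ = rs⁵, (rs²)¹² = s⁷, (rs²)¹³ = rs⁹, (rs²)¹⁴ = s¹¹, (rs²)¹⁵ = rs¹³, (rs²)¹⁶ = s¹⁵, (rs²)¹⁷ = r, (rs²)¹⁸ = s², (rs²)¹⁹ = rs⁴, (rs²)²⁰ = s⁶, (rs²)²¹ = rs⁸, (rs²)²² = s¹⁰, (rs²)²³ = rs¹², (rs²)²⁴ = s¹⁴, (rs²)²⁵ = rs¹⁶, (rs²)²⁶ = s, (rs²)²⁷ = rs³, (rs²)²⁸ = s⁵, (rs²)²⁹ = rs⁷, (rs²)³⁰ = s⁹, (rs²)³¹ = rs¹¹, (rs²)³² = s¹³, (rs²)³³ = rs¹⁵, (rs²)³⁴ = e.
So |⟨rs²⟩| = ord(rs²) = 34. With |G| = 34, by Lagrange [G : ⟨rs²⟩] = 34/34 = 1.

Answer: 1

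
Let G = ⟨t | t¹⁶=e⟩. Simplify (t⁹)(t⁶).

Compute (t⁹) · (t⁶) by multiplying left to right and reducing via the relations at each step:
  (t⁹) · t⁶ = t¹⁵

Answer: t¹⁵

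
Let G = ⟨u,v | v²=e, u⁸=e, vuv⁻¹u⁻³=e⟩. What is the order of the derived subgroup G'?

G' = [G, G] is generated by all commutators. The generator-pair commutators are: [u, v] = u⁶.
The subgroup they normally generate is {e, u², u⁴, u⁶}, of order 4.
Check: |G/G'| = 16/4 = 4 is the order of the abelianisation.

Answer: 4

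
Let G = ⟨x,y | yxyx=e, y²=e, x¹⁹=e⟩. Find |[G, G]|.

G' = [G, G] is generated by all commutators. The generator-pair commutators are: [x, y] = x².
The subgroup they normally generate is {e, x, x², x³, x⁴, x⁵, x⁶, x⁷, x⁸, x⁹, x¹⁰, x¹¹, x¹², x¹³, x¹⁴, x¹⁵, x¹⁶, x¹⁷, x¹⁸}, of order 19.
Check: |G/G'| = 38/19 = 2 is the order of the abelianisation.

Answer: 19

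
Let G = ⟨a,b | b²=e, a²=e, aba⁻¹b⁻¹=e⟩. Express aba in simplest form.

Multiply left to right, reducing at each step:
  a · b = ab
  (ab) · a = b

Answer: b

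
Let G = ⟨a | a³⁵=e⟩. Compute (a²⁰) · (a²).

Compute (a²⁰) · (a²) by multiplying left to right and reducing via the relations at each step:
  (a²⁰) · a² = a²²

Answer: a²²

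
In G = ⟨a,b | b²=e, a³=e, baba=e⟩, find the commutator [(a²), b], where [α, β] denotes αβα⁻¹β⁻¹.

[(a²), b] = (a²)·b·(a²)⁻¹·b⁻¹.
  (a²) · b = a²b
  (a²b) · a = ab
  (ab) · b = a

Answer: a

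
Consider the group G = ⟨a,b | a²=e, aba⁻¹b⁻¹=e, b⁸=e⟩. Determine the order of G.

Enumerate words in the generators, reducing via the relations: the distinct elements are
  {a, b, e, ab, b², b³, b⁴, b⁵, b⁶, b⁷, ab², ab³, ab⁴, ab⁵, ab⁶, ab⁷}.
No further products give new elements, so |G| = 16.

Answer: 16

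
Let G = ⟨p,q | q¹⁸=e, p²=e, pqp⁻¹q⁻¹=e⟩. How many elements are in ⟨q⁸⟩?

|⟨q⁸⟩| equals the order of q⁸. Compute successive powers until reaching e:
  (q⁸)¹ = q⁸, (q⁸)² = q¹⁶, (q⁸)³ = q⁶, (q⁸)⁴ = q¹⁴, (q⁸)⁵ = q⁴, (q⁸)⁶ = q¹², (q⁸)⁷ = q², (q⁸)⁸ = q¹⁰, (q⁸)⁹ = e.
The smallest positive k with (q⁸)ᵏ = e is 9, so |⟨q⁸⟩| = 9.

Answer: 9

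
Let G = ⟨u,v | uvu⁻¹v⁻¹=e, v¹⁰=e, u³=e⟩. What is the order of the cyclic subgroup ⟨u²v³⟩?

|⟨u²v³⟩| equals the order of u²v³. Compute successive powers until reaching e:
  (u²v³)¹ = u²v³, (u²v³)² = uv⁶, (u²v³)³ = v⁹, (u²v³)⁴ = u²v², (u²v³)⁵ = uv⁵, (u²v³)⁶ = v⁸, (u²v³)⁷ = u²v, (u²v³)⁸ = uv⁴, (u²v³)⁹ = v⁷, (u²v³)¹⁰ = u², (u²v³)¹¹ = uv³, (u²v³)¹² = v⁶, (u²v³)¹³ = u²v⁹, (u²v³)¹⁴ = uv², (u²v³)¹⁵ = v⁵, (u²v³)¹⁶ = u²v⁸, (u²v³)¹⁷ = uv, (u²v³)¹⁸ = v⁴, (u²v³)¹⁹ = u²v⁷, (u²v³)²⁰ = u, (u²v³)²¹ = v³, (u²v³)²² = u²v⁶, (u²v³)²³ = uv⁹, (u²v³)²⁴ = v², (u²v³)²⁵ = u²v⁵, (u²v³)²⁶ = uv⁸, (u²v³)²⁷ = v, (u²v³)²⁸ = u²v⁴, (u²v³)²⁹ = uv⁷, (u²v³)³⁰ = e.
The smallest positive k with (u²v³)ᵏ = e is 30, so |⟨u²v³⟩| = 30.

Answer: 30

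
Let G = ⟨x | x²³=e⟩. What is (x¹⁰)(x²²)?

Compute (x¹⁰) · (x²²) by multiplying left to right and reducing via the relations at each step:
  (x¹⁰) · x²² = x⁹

Answer: x⁹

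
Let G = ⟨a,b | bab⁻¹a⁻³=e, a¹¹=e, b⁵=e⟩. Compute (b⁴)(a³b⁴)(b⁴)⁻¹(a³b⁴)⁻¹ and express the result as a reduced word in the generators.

[(b⁴), (a³b⁴)] = (b⁴)·(a³b⁴)·(b⁴)⁻¹·(a³b⁴)⁻¹.
  (b⁴) · (a³b⁴) = ab³
  (ab³) · b = ab⁴
  (ab⁴) · (a²b) = a⁹

Answer: a⁹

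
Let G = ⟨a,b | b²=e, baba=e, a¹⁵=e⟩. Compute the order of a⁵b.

Compute successive powers until reaching e:
  (a⁵b)¹ = a⁵b, (a⁵b)² = e.
The smallest positive k with (a⁵b)ᵏ = e is 2.

Answer: 2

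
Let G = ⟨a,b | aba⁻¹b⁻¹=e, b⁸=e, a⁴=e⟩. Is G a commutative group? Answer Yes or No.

Each pair of generators commutes: a·b = ab = b·a. Since the generators pairwise commute, every element of G commutes with every other, so G is abelian.

Answer: Yes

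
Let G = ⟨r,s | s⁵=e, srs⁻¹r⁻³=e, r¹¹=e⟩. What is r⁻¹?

The order of r is 11 (smallest k with rᵏ = e), so r⁻¹ = r¹⁰ = r¹⁰.
Check: r · (r¹⁰) → r · r¹⁰ = e, giving e as required.

Answer: r¹⁰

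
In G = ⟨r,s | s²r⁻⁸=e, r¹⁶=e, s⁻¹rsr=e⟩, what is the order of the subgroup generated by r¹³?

|⟨r¹³⟩| equals the order of r¹³. Compute successive powers until reaching e:
  (r¹³)¹ = r¹³, (r¹³)² = r¹⁰, (r¹³)³ = r⁷, (r¹³)⁴ = r⁴, (r¹³)⁵ = r, (r¹³)⁶ = r¹⁴, (r¹³)⁷ = r¹¹, (r¹³)⁸ = r⁸, (r¹³)⁹ = r⁵, (r¹³)¹⁰ = r², (r¹³)¹¹ = r¹⁵, (r¹³)¹² = r¹², (r¹³)¹³ = r⁹, (r¹³)¹⁴ = r⁶, (r¹³)¹⁵ = r³, (r¹³)¹⁶ = e.
The smallest positive k with (r¹³)ᵏ = e is 16, so |⟨r¹³⟩| = 16.

Answer: 16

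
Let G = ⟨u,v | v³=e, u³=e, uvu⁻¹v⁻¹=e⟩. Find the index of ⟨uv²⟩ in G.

First find ord(uv²) by computing successive powers:
  (uv²)¹ = uv², (uv²)² = u²v, (uv²)³ = e.
So |⟨uv²⟩| = ord(uv²) = 3. With |G| = 9, by Lagrange [G : ⟨uv²⟩] = 9/3 = 3.

Answer: 3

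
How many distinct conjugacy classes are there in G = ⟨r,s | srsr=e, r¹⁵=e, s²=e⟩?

The conjugacy classes (representative and size) are:
  [e] (size 1), [r¹⁴] (size 2), [r²] (size 2), [r³] (size 2), [r⁴] (size 2), [r¹⁰] (size 2), [r⁹] (size 2), [r⁷] (size 2), [r¹³s] (size 15).
Class equation: 1 + 2 + 2 + 2 + 2 + 2 + 2 + 2 + 15 = 30 = |G|. So G has 9 conjugacy classes.

Answer: 9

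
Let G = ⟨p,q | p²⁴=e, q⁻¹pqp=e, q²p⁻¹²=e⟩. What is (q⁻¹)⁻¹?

The order of (q⁻¹) is 4 (smallest k with (q⁻¹)ᵏ = e), so (q⁻¹)⁻¹ = (q⁻¹)³ = q.
Check: (q⁻¹) · q → (q⁻¹) · q = e, giving e as required.

Answer: q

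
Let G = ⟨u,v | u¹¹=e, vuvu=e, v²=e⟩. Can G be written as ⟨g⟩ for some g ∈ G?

Every cyclic group is abelian. But u·v = uv while v·u = u¹⁰v, so u·v ≠ v·u and G is not abelian. Hence G is not cyclic.

Answer: No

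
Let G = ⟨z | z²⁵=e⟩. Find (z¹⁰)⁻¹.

The order of (z¹⁰) is 5 (smallest k with (z¹⁰)ᵏ = e), so (z¹⁰)⁻¹ = (z¹⁰)⁴ = z¹⁵.
Check: (z¹⁰) · (z¹⁵) → (z¹⁰) · z¹⁵ = e, giving e as required.

Answer: z¹⁵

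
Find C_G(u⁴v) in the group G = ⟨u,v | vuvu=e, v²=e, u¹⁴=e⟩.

⟨u⁴v⟩ ⊆ C_G(u⁴v) since powers of u⁴v commute with u⁴v; so |C_G(u⁴v)| ≥ |⟨u⁴v⟩| = 2.
By orbit–stabilizer, |C_G(u⁴v)| = |G| / |conj. class of u⁴v| = 28 / 7 = 4.
The 4 elements commuting with u⁴v are {e, u⁷, u⁴v, u¹¹v}.

Answer: {e, u⁷, u⁴v, u¹¹v}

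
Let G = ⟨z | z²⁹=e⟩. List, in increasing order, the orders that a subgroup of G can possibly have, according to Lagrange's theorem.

|G| = 29 = 29. By Lagrange's theorem the order of any subgroup divides 29; the divisors of 29 are 1, 29.

Answer: 1, 29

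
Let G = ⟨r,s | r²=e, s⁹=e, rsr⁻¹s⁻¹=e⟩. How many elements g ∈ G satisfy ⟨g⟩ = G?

G is cyclic of order 18. An element generates G iff its order is 18, and a cyclic group of order 18 has exactly φ(18) = 6 such elements.

Answer: 6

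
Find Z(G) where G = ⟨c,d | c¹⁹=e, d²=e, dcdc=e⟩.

An element z ∈ Z(G) iff z commutes with every generator.
For example e is central: e·c = c = c·e; e·d = d = d·e.
Whereas c ∉ Z(G) since c·d = cd ≠ c¹⁸d = d·c.
Checking each of the 38 elements this way gives Z(G) = {e}, of order 1.

Answer: {e}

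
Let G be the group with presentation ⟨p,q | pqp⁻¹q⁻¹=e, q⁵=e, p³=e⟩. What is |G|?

Enumerate words in the generators, reducing via the relations: the distinct elements are
  {e, p, q, pq, p², q², q³, q⁴, pq², pq³, pq⁴, p²q, p²q², p²q³, p²q⁴}.
No further products give new elements, so |G| = 15.

Answer: 15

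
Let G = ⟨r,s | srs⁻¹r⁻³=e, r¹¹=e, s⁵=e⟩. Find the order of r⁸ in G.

Compute successive powers until reaching e:
  (r⁸)¹ = r⁸, (r⁸)² = r⁵, (r⁸)³ = r², (r⁸)⁴ = r¹⁰, (r⁸)⁵ = r⁷, (r⁸)⁶ = r⁴, (r⁸)⁷ = r, (r⁸)⁸ = r⁹, (r⁸)⁹ = r⁶, (r⁸)¹⁰ = r³, (r⁸)¹¹ = e.
The smallest positive k with (r⁸)ᵏ = e is 11.

Answer: 11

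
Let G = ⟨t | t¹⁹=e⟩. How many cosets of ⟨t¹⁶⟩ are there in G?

First find ord(t¹⁶) by computing successive powers:
  (t¹⁶)¹ = t¹⁶, (t¹⁶)² = t¹³, (t¹⁶)³ = t¹⁰, (t¹⁶)⁴ = t⁷, (t¹⁶)⁵ = t⁴, (t¹⁶)⁶ = t, (t¹⁶)⁷ = t¹⁷, (t¹⁶)⁸ = t¹⁴, (t¹⁶)⁹ = t¹¹, (t¹⁶)¹⁰ = t⁸, (t¹⁶)¹¹ = t⁵, (t¹⁶)¹² = t², (t¹⁶)¹³ = t¹⁸, (t¹⁶)¹⁴ = t¹⁵, (t¹⁶)¹⁵ = t¹², (t¹⁶)¹⁶ = t⁹, (t¹⁶)¹⁷ = t⁶, (t¹⁶)¹⁸ = t³, (t¹⁶)¹⁹ = e.
So |⟨t¹⁶⟩| = ord(t¹⁶) = 19. With |G| = 19, by Lagrange [G : ⟨t¹⁶⟩] = 19/19 = 1.

Answer: 1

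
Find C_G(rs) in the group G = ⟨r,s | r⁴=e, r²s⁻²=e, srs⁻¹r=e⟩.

⟨rs⟩ ⊆ C_G(rs) since powers of rs commute with rs; so |C_G(rs)| ≥ |⟨rs⟩| = 4.
By orbit–stabilizer, |C_G(rs)| = |G| / |conj. class of rs| = 8 / 2 = 4.
The 4 elements commuting with rs are {e, r², rs⁻¹, rs}.

Answer: {e, r², rs⁻¹, rs}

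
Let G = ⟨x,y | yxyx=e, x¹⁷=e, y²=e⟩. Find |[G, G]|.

G' = [G, G] is generated by all commutators. The generator-pair commutators are: [x, y] = x².
The subgroup they normally generate is {e, x, x², x³, x⁴, x⁵, x⁶, x⁷, x⁸, x⁹, x¹⁰, x¹¹, x¹², x¹³, x¹⁴, x¹⁵, x¹⁶}, of order 17.
Check: |G/G'| = 34/17 = 2 is the order of the abelianisation.

Answer: 17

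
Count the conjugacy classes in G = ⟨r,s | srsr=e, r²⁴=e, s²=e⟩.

The conjugacy classes (representative and size) are:
  [e] (size 1), [r²³] (size 2), [r²] (size 2), [r³] (size 2), [r²⁰] (size 2), [r¹⁹] (size 2), [r⁶] (size 2), [r⁷] (size 2), [r⁸] (size 2), [r⁹] (size 2), [r¹⁴] (size 2), [r¹¹] (size 2), [r¹²] (size 1), [r⁴s] (size 12), [r⁵s] (size 12).
Class equation: 1 + 2 + 2 + 2 + 2 + 2 + 2 + 2 + 2 + 2 + 2 + 2 + 1 + 12 + 12 = 48 = |G|. So G has 15 conjugacy classes.

Answer: 15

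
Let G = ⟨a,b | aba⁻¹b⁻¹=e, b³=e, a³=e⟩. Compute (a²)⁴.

Compute successive powers of (a²), reducing at each step:
  (a²)²: (a²) · a² = a
  (a²)³: a · a² = e
  (a²)⁴: e · a² = a²

Answer: a²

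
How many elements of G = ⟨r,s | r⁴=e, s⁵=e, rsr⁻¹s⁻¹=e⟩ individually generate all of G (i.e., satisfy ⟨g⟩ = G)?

G is cyclic of order 20. An element generates G iff its order is 20, and a cyclic group of order 20 has exactly φ(20) = 8 such elements.

Answer: 8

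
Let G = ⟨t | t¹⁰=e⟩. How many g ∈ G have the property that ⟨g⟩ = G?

G is cyclic of order 10. An element generates G iff its order is 10, and a cyclic group of order 10 has exactly φ(10) = 4 such elements.

Answer: 4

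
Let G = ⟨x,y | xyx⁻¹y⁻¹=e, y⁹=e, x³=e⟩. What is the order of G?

Enumerate words in the generators, reducing via the relations: the distinct elements are
  {e, x, y, xy, x², y², y³, y⁴, y⁵, y⁶, y⁷, y⁸, xy², xy³, xy⁴, xy⁵, xy⁶, xy⁷, xy⁸, x²y, x²y², x²y³, x²y⁴, x²y⁵, x²y⁶, x²y⁷, x²y⁸}.
No further products give new elements, so |G| = 27.

Answer: 27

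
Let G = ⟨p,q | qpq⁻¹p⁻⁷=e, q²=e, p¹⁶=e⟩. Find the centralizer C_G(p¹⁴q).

⟨p¹⁴q⟩ ⊆ C_G(p¹⁴q) since powers of p¹⁴q commute with p¹⁴q; so |C_G(p¹⁴q)| ≥ |⟨p¹⁴q⟩| = 2.
By orbit–stabilizer, |C_G(p¹⁴q)| = |G| / |conj. class of p¹⁴q| = 32 / 8 = 4.
The 4 elements commuting with p¹⁴q are {e, p⁸, p⁶q, p¹⁴q}.

Answer: {e, p⁸, p⁶q, p¹⁴q}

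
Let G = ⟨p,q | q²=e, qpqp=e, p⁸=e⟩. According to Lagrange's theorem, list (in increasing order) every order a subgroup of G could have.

|G| = 16 = 2⁴. By Lagrange's theorem the order of any subgroup divides 16; the divisors of 16 are 1, 2, 4, 8, 16.

Answer: 1, 2, 4, 8, 16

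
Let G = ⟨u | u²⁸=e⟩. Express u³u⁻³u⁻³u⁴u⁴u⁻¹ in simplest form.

Multiply left to right, reducing at each step:
  (u³) · u⁻³ = e
  e · u⁻³ = u²⁵
  (u²⁵) · u⁴ = u
  u · u⁴ = u⁵
  (u⁵) · u⁻¹ = u⁴

Answer: u⁴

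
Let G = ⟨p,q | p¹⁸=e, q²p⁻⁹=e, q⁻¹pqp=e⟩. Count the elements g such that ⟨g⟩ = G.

⟨g⟩ = G would require ord(g) = |G| = 36, but the maximum element order in G is 18 < 36. So G is not cyclic and no single element generates it: the count is 0.

Answer: 0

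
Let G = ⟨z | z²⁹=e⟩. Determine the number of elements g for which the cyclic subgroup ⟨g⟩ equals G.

G is cyclic of order 29. An element generates G iff its order is 29, and a cyclic group of order 29 has exactly φ(29) = 28 such elements.

Answer: 28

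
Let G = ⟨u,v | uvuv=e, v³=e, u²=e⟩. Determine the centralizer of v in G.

⟨v⟩ ⊆ C_G(v) since powers of v commute with v; so |C_G(v)| ≥ |⟨v⟩| = 3.
By orbit–stabilizer, |C_G(v)| = |G| / |conj. class of v| = 6 / 2 = 3.
The 3 elements commuting with v are {e, v, v²}.

Answer: {e, v, v²}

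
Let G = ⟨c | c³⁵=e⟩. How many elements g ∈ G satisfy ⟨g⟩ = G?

G is cyclic of order 35. An element generates G iff its order is 35, and a cyclic group of order 35 has exactly φ(35) = 24 such elements.

Answer: 24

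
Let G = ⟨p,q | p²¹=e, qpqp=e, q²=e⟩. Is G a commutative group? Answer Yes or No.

p·q = pq but q·p = p²⁰q, so p·q ≠ q·p and G is not abelian.

Answer: No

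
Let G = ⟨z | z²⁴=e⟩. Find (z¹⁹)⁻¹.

The order of (z¹⁹) is 24 (smallest k with (z¹⁹)ᵏ = e), so (z¹⁹)⁻¹ = (z¹⁹)²³ = z⁵.
Check: (z¹⁹) · (z⁵) → (z¹⁹) · z⁵ = e, giving e as required.

Answer: z⁵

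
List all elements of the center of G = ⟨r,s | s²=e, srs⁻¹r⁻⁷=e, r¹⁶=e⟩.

An element z ∈ Z(G) iff z commutes with every generator.
For example r⁸ is central: (r⁸)·r = r⁹ = r·(r⁸); (r⁸)·s = r⁸s = s·(r⁸).
Whereas r ∉ Z(G) since r·s = rs ≠ r⁷s = s·r.
Checking each of the 32 elements this way gives Z(G) = {e, r⁸}, of order 2.

Answer: {e, r⁸}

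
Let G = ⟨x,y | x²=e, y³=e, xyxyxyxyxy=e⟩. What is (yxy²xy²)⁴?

Compute successive powers of (yxy²xy²), reducing at each step:
  (yxy²xy²)²: (yxy²xy²) · y = yxy²x;   (yxy²x) · x = yxy²;   (yxy²) · y² = yxy;   (yxy) · x = yxyx;   (yxyx) · y² = yxyxy²
  (yxy²xy²)³: (yxyxy²) · y = yxyx;   (yxyx) · x = yxy;   (yxy) · y² = yx;   (yx) · x = y;   y · y² = e
  (yxy²xy²)⁴: e · y = y;   y · x = yx;   (yx) · y² = yxy²;   (yxy²) · x = yxy²x;   (yxy²x) · y² = yxy²xy²

Answer: yxy²xy²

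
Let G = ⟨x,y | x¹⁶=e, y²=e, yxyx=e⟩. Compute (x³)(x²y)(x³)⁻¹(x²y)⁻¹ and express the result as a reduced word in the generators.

[(x³), (x²y)] = (x³)·(x²y)·(x³)⁻¹·(x²y)⁻¹.
  (x³) · (x²y) = x⁵y
  (x⁵y) · (x¹³) = x⁸y
  (x⁸y) · (x²y) = x⁶

Answer: x⁶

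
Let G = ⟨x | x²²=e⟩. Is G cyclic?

|G| = 22. The element x has order 22 (its powers give 22 distinct elements), so ⟨x⟩ = G and G is cyclic.

Answer: Yes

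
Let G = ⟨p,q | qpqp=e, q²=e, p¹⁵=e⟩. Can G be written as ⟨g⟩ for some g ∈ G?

Every cyclic group is abelian. But p·q = pq while q·p = p¹⁴q, so p·q ≠ q·p and G is not abelian. Hence G is not cyclic.

Answer: No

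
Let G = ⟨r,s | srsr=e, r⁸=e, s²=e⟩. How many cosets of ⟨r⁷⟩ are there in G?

First find ord(r⁷) by computing successive powers:
  (r⁷)¹ = r⁷, (r⁷)² = r⁶, (r⁷)³ = r⁵, (r⁷)⁴ = r⁴, (r⁷)⁵ = r³, (r⁷)⁶ = r², (r⁷)⁷ = r, (r⁷)⁸ = e.
So |⟨r⁷⟩| = ord(r⁷) = 8. With |G| = 16, by Lagrange [G : ⟨r⁷⟩] = 16/8 = 2.

Answer: 2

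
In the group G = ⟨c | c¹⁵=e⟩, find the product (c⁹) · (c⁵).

Compute (c⁹) · (c⁵) by multiplying left to right and reducing via the relations at each step:
  (c⁹) · c⁵ = c¹⁴

Answer: c¹⁴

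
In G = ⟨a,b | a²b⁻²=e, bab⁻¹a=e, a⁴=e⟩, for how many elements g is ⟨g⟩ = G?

⟨g⟩ = G would require ord(g) = |G| = 8, but the maximum element order in G is 4 < 8. So G is not cyclic and no single element generates it: the count is 0.

Answer: 0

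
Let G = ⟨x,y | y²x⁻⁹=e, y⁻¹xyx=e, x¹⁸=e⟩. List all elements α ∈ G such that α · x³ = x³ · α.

⟨x³⟩ ⊆ C_G(x³) since powers of x³ commute with x³; so |C_G(x³)| ≥ |⟨x³⟩| = 6.
By orbit–stabilizer, |C_G(x³)| = |G| / |conj. class of x³| = 36 / 2 = 18.
The 18 elements commuting with x³ are {e, x, x², x³, x⁴, x⁵, x⁶, x⁷, x⁸, x⁹, x¹⁰, x¹¹, x¹², x¹³, x¹⁴, x¹⁵, x¹⁶, x¹⁷}.

Answer: {e, x, x², x³, x⁴, x⁵, x⁶, x⁷, x⁸, x⁹, x¹⁰, x¹¹, x¹², x¹³, x¹⁴, x¹⁵, x¹⁶, x¹⁷}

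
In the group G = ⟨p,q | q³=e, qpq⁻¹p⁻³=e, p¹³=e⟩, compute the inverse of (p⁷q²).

The order of (p⁷q²) is 3 (smallest k with (p⁷q²)ᵏ = e), so (p⁷q²)⁻¹ = (p⁷q²)² = p⁵q.
Check: (p⁷q²) · (p⁵q) → (p⁷q²) · p⁵ = q²;   (q²) · q = e, giving e as required.

Answer: p⁵q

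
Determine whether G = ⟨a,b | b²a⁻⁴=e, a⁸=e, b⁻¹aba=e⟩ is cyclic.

Every cyclic group is abelian. But a·b = ab while b·a = a³b⁻¹, so a·b ≠ b·a and G is not abelian. Hence G is not cyclic.

Answer: No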